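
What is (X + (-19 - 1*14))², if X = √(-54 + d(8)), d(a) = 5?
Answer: 1040 - 462*I ≈ 1040.0 - 462.0*I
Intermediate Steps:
X = 7*I (X = √(-54 + 5) = √(-49) = 7*I ≈ 7.0*I)
(X + (-19 - 1*14))² = (7*I + (-19 - 1*14))² = (7*I + (-19 - 14))² = (7*I - 33)² = (-33 + 7*I)²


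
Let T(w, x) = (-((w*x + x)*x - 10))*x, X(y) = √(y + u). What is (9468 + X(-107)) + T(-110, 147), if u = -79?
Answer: 346251945 + I*√186 ≈ 3.4625e+8 + 13.638*I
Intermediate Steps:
X(y) = √(-79 + y) (X(y) = √(y - 79) = √(-79 + y))
T(w, x) = x*(10 - x*(x + w*x)) (T(w, x) = (-((x + w*x)*x - 10))*x = (-(x*(x + w*x) - 10))*x = (-(-10 + x*(x + w*x)))*x = (10 - x*(x + w*x))*x = x*(10 - x*(x + w*x)))
(9468 + X(-107)) + T(-110, 147) = (9468 + √(-79 - 107)) + 147*(10 - 1*147² - 1*(-110)*147²) = (9468 + √(-186)) + 147*(10 - 1*21609 - 1*(-110)*21609) = (9468 + I*√186) + 147*(10 - 21609 + 2376990) = (9468 + I*√186) + 147*2355391 = (9468 + I*√186) + 346242477 = 346251945 + I*√186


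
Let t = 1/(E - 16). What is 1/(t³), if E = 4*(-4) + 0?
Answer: -32768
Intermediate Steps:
E = -16 (E = -16 + 0 = -16)
t = -1/32 (t = 1/(-16 - 16) = 1/(-32) = -1/32 ≈ -0.031250)
1/(t³) = 1/((-1/32)³) = 1/(-1/32768) = -32768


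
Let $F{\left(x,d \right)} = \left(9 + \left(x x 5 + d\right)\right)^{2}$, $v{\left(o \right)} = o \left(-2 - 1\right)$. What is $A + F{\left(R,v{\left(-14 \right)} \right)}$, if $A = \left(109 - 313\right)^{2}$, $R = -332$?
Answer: $303789512857$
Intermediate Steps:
$v{\left(o \right)} = - 3 o$ ($v{\left(o \right)} = o \left(-3\right) = - 3 o$)
$A = 41616$ ($A = \left(-204\right)^{2} = 41616$)
$F{\left(x,d \right)} = \left(9 + d + 5 x^{2}\right)^{2}$ ($F{\left(x,d \right)} = \left(9 + \left(x 5 x + d\right)\right)^{2} = \left(9 + \left(5 x^{2} + d\right)\right)^{2} = \left(9 + \left(d + 5 x^{2}\right)\right)^{2} = \left(9 + d + 5 x^{2}\right)^{2}$)
$A + F{\left(R,v{\left(-14 \right)} \right)} = 41616 + \left(9 - -42 + 5 \left(-332\right)^{2}\right)^{2} = 41616 + \left(9 + 42 + 5 \cdot 110224\right)^{2} = 41616 + \left(9 + 42 + 551120\right)^{2} = 41616 + 551171^{2} = 41616 + 303789471241 = 303789512857$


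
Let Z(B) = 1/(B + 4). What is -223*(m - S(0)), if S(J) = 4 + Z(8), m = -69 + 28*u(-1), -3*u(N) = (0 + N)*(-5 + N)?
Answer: 345427/12 ≈ 28786.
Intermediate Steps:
Z(B) = 1/(4 + B)
u(N) = -N*(-5 + N)/3 (u(N) = -(0 + N)*(-5 + N)/3 = -N*(-5 + N)/3)
m = -125 (m = -69 + 28*((1/3)*(-1)*(5 - 1*(-1))) = -69 + 28*((1/3)*(-1)*(5 + 1)) = -69 + 28*((1/3)*(-1)*6) = -69 + 28*(-2) = -69 - 56 = -125)
S(J) = 49/12 (S(J) = 4 + 1/(4 + 8) = 4 + 1/12 = 49/12)
-223*(m - S(0)) = -223*(-125 - 1*49/12) = -223*(-125 - 49/12) = -223*(-1549/12) = 345427/12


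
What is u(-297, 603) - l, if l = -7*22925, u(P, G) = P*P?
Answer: 248684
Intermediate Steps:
u(P, G) = P²
l = -160475
u(-297, 603) - l = (-297)² - 1*(-160475) = 88209 + 160475 = 248684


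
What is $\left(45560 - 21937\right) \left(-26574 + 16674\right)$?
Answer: $-233867700$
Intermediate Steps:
$\left(45560 - 21937\right) \left(-26574 + 16674\right) = 23623 \left(-9900\right) = -233867700$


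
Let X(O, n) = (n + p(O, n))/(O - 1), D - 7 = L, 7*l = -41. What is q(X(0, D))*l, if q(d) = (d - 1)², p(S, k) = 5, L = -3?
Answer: -4100/7 ≈ -585.71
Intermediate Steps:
l = -41/7 (l = (⅐)*(-41) = -41/7 ≈ -5.8571)
D = 4 (D = 7 - 3 = 4)
X(O, n) = (5 + n)/(-1 + O) (X(O, n) = (n + 5)/(O - 1) = (5 + n)/(-1 + O))
q(d) = (-1 + d)²
q(X(0, D))*l = (-1 + (5 + 4)/(-1 + 0))²*(-41/7) = (-1 + 9/(-1))²*(-41/7) = (-1 - 1*9)²*(-41/7) = (-1 - 9)²*(-41/7) = (-10)²*(-41/7) = 100*(-41/7) = -4100/7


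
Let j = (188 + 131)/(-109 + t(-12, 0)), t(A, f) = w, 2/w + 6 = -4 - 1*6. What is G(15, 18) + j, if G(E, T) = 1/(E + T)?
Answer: -27781/9603 ≈ -2.8930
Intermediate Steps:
w = -⅛ (w = 2/(-6 + (-4 - 1*6)) = 2/(-6 + (-4 - 6)) = 2/(-6 - 10) = 2/(-16) = 2*(-1/16) = -⅛ ≈ -0.12500)
t(A, f) = -⅛
j = -2552/873 (j = (188 + 131)/(-109 - ⅛) = 319/(-873/8) = 319*(-8/873) = -2552/873 ≈ -2.9233)
G(15, 18) + j = 1/(15 + 18) - 2552/873 = 1/33 - 2552/873 = -27781/9603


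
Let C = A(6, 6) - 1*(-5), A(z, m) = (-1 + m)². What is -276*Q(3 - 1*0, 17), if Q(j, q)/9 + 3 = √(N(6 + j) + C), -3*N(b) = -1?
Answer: 7452 - 828*√273 ≈ -6228.8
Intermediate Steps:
N(b) = ⅓ (N(b) = -⅓*(-1) = ⅓)
C = 30 (C = (-1 + 6)² - 1*(-5) = 5² + 5 = 25 + 5 = 30)
Q(j, q) = -27 + 3*√273 (Q(j, q) = -27 + 9*√(⅓ + 30) = -27 + 9*√(91/3) = -27 + 9*(√273/3) = -27 + 3*√273)
-276*Q(3 - 1*0, 17) = -276*(-27 + 3*√273) = 7452 - 828*√273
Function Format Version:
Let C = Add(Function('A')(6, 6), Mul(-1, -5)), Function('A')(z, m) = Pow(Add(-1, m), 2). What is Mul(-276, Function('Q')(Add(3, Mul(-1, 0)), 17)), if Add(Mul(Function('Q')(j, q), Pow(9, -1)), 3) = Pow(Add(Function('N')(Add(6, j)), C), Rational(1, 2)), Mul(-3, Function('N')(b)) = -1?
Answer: Add(7452, Mul(-828, Pow(273, Rational(1, 2)))) ≈ -6228.8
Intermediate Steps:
Function('N')(b) = Rational(1, 3) (Function('N')(b) = Mul(Rational(-1, 3), -1) = Rational(1, 3))
C = 30 (C = Add(Pow(Add(-1, 6), 2), Mul(-1, -5)) = Add(Pow(5, 2), 5) = Add(25, 5) = 30)
Function('Q')(j, q) = Add(-27, Mul(3, Pow(273, Rational(1, 2)))) (Function('Q')(j, q) = Add(-27, Mul(9, Pow(Add(Rational(1, 3), 30), Rational(1, 2)))) = Add(-27, Mul(9, Pow(Rational(91, 3), Rational(1, 2)))) = Add(-27, Mul(9, Mul(Rational(1, 3), Pow(273, Rational(1, 2))))) = Add(-27, Mul(3, Pow(273, Rational(1, 2)))))
Mul(-276, Function('Q')(Add(3, Mul(-1, 0)), 17)) = Mul(-276, Add(-27, Mul(3, Pow(273, Rational(1, 2))))) = Add(7452, Mul(-828, Pow(273, Rational(1, 2))))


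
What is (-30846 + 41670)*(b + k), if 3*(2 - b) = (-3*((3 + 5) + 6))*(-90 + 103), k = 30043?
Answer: 327177048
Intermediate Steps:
b = 184 (b = 2 - (-3*((3 + 5) + 6))*(-90 + 103)/3 = 2 - (-3*(8 + 6))*13/3 = 2 - (-3*14)*13/3 = 2 - (-14)*13 = 2 - 1/3*(-546) = 2 + 182 = 184)
(-30846 + 41670)*(b + k) = (-30846 + 41670)*(184 + 30043) = 10824*30227 = 327177048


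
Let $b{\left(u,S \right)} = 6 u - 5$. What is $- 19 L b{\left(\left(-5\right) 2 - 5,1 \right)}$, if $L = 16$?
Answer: $28880$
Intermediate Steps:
$b{\left(u,S \right)} = -5 + 6 u$
$- 19 L b{\left(\left(-5\right) 2 - 5,1 \right)} = \left(-19\right) 16 \left(-5 + 6 \left(\left(-5\right) 2 - 5\right)\right) = - 304 \left(-5 + 6 \left(-10 - 5\right)\right) = - 304 \left(-5 + 6 \left(-15\right)\right) = - 304 \left(-5 - 90\right) = \left(-304\right) \left(-95\right) = 28880$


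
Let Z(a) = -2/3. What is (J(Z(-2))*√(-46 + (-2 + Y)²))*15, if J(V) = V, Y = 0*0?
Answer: -10*I*√42 ≈ -64.807*I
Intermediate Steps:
Z(a) = -⅔ (Z(a) = -2*⅓ = -⅔)
Y = 0
(J(Z(-2))*√(-46 + (-2 + Y)²))*15 = -2*√(-46 + (-2 + 0)²)/3*15 = -2*√(-46 + (-2)²)/3*15 = -2*√(-46 + 4)/3*15 = -2*I*√42/3*15 = -10*I*√42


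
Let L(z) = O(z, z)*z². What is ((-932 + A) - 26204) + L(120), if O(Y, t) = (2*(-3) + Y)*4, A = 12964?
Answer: 6552228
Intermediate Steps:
O(Y, t) = -24 + 4*Y (O(Y, t) = (-6 + Y)*4 = -24 + 4*Y)
L(z) = z²*(-24 + 4*z) (L(z) = (-24 + 4*z)*z² = z²*(-24 + 4*z))
((-932 + A) - 26204) + L(120) = ((-932 + 12964) - 26204) + 4*120²*(-6 + 120) = (12032 - 26204) + 4*14400*114 = -14172 + 6566400 = 6552228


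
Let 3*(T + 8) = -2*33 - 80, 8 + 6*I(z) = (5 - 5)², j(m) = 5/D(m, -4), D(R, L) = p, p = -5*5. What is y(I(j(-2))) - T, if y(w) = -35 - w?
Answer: 23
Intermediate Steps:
p = -25
D(R, L) = -25
j(m) = -⅕ (j(m) = 5/(-25) = 5*(-1/25) = -⅕)
I(z) = -4/3 (I(z) = -4/3 + (5 - 5)²/6 = -4/3 + (⅙)*0² = -4/3 + (⅙)*0 = -4/3 + 0 = -4/3)
T = -170/3 (T = -8 + (-2*33 - 80)/3 = -8 + (-66 - 80)/3 = -8 + (⅓)*(-146) = -8 - 146/3 = -170/3 ≈ -56.667)
y(I(j(-2))) - T = (-35 - 1*(-4/3)) - 1*(-170/3) = (-35 + 4/3) + 170/3 = -101/3 + 170/3 = 23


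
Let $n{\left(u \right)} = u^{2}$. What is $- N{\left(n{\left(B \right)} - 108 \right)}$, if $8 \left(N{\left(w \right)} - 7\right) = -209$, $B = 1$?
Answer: $\frac{153}{8} \approx 19.125$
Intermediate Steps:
$N{\left(w \right)} = - \frac{153}{8}$ ($N{\left(w \right)} = 7 + \frac{1}{8} \left(-209\right) = 7 - \frac{209}{8} = - \frac{153}{8}$)
$- N{\left(n{\left(B \right)} - 108 \right)} = \left(-1\right) \left(- \frac{153}{8}\right) = \frac{153}{8}$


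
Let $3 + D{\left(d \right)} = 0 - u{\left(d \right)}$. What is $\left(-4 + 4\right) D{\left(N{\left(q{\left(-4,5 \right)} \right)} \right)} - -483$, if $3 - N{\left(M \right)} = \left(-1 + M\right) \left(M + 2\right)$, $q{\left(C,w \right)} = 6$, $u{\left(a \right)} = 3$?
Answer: $483$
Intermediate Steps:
$N{\left(M \right)} = 3 - \left(-1 + M\right) \left(2 + M\right)$ ($N{\left(M \right)} = 3 - \left(-1 + M\right) \left(M + 2\right) = 3 - \left(-1 + M\right) \left(2 + M\right)$)
$D{\left(d \right)} = -6$ ($D{\left(d \right)} = -3 + \left(0 - 3\right) = -3 - 3 = -6$)
$\left(-4 + 4\right) D{\left(N{\left(q{\left(-4,5 \right)} \right)} \right)} - -483 = \left(-4 + 4\right) \left(-6\right) - -483 = 0 \left(-6\right) + 483 = 0 + 483 = 483$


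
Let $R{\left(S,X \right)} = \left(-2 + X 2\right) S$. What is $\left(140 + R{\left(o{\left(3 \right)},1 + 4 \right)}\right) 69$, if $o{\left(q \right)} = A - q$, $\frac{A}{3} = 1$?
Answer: $9660$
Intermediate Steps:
$A = 3$ ($A = 3 \cdot 1 = 3$)
$o{\left(q \right)} = 3 - q$
$R{\left(S,X \right)} = S \left(-2 + 2 X\right)$ ($R{\left(S,X \right)} = \left(-2 + 2 X\right) S = S \left(-2 + 2 X\right)$)
$\left(140 + R{\left(o{\left(3 \right)},1 + 4 \right)}\right) 69 = \left(140 + 2 \left(3 - 3\right) \left(-1 + \left(1 + 4\right)\right)\right) 69 = \left(140 + 2 \left(3 - 3\right) \left(-1 + 5\right)\right) 69 = \left(140 + 2 \cdot 0 \cdot 4\right) 69 = \left(140 + 0\right) 69 = 140 \cdot 69 = 9660$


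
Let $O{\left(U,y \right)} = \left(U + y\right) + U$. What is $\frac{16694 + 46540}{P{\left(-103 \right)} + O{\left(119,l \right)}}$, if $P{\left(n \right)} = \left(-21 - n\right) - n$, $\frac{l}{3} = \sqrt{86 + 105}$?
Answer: $\frac{1485999}{9845} - \frac{10539 \sqrt{191}}{9845} \approx 136.15$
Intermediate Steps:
$l = 3 \sqrt{191}$ ($l = 3 \sqrt{86 + 105} = 3 \sqrt{191} \approx 41.461$)
$P{\left(n \right)} = -21 - 2 n$
$O{\left(U,y \right)} = y + 2 U$
$\frac{16694 + 46540}{P{\left(-103 \right)} + O{\left(119,l \right)}} = \frac{16694 + 46540}{\left(-21 - -206\right) + \left(3 \sqrt{191} + 2 \cdot 119\right)} = \frac{63234}{\left(-21 + 206\right) + \left(3 \sqrt{191} + 238\right)} = \frac{63234}{185 + \left(238 + 3 \sqrt{191}\right)} = \frac{63234}{423 + 3 \sqrt{191}}$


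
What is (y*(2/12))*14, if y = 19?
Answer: 133/3 ≈ 44.333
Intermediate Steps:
(y*(2/12))*14 = (19*(2/12))*14 = (19*(2*(1/12)))*14 = (19*(⅙))*14 = (19/6)*14 = 133/3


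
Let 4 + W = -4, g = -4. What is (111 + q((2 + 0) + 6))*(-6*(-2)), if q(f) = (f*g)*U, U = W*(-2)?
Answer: -4812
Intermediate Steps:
W = -8 (W = -4 - 4 = -8)
U = 16 (U = -8*(-2) = 16)
q(f) = -64*f (q(f) = (f*(-4))*16 = -4*f*16 = -64*f)
(111 + q((2 + 0) + 6))*(-6*(-2)) = (111 - 64*((2 + 0) + 6))*(-6*(-2)) = (111 - 64*(2 + 6))*12 = (111 - 64*8)*12 = (111 - 512)*12 = -401*12 = -4812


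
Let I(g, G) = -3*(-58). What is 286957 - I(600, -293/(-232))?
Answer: 286783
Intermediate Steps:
I(g, G) = 174
286957 - I(600, -293/(-232)) = 286957 - 1*174 = 286957 - 174 = 286783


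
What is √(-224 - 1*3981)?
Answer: 29*I*√5 ≈ 64.846*I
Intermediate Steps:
√(-224 - 1*3981) = √(-224 - 3981) = √(-4205) = 29*I*√5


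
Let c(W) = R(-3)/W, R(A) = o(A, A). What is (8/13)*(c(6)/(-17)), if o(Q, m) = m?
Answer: 4/221 ≈ 0.018100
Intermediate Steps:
R(A) = A
c(W) = -3/W
(8/13)*(c(6)/(-17)) = (8/13)*(-3/6/(-17)) = (8*(1/13))*(-3*1/6*(-1/17)) = 8*(-1/2*(-1/17))/13 = (8/13)*(1/34) = 4/221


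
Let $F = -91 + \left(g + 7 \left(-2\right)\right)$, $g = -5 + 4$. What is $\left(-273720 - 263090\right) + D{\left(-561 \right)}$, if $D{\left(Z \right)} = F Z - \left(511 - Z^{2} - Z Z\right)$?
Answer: $151587$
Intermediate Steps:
$g = -1$
$F = -106$ ($F = -91 + \left(-1 + 7 \left(-2\right)\right) = -91 - 15 = -106$)
$D{\left(Z \right)} = -511 - 106 Z + 2 Z^{2}$ ($D{\left(Z \right)} = - 106 Z - \left(511 - Z^{2} - Z Z\right) = - 106 Z + \left(\left(Z^{2} + Z^{2}\right) - 511\right) = - 106 Z + \left(2 Z^{2} - 511\right) = - 106 Z + \left(-511 + 2 Z^{2}\right) = -511 - 106 Z + 2 Z^{2}$)
$\left(-273720 - 263090\right) + D{\left(-561 \right)} = \left(-273720 - 263090\right) - \left(-58955 - 629442\right) = -536810 + \left(-511 + 59466 + 2 \cdot 314721\right) = -536810 + \left(-511 + 59466 + 629442\right) = -536810 + 688397 = 151587$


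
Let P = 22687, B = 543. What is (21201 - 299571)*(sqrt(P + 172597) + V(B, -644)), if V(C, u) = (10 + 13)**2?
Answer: -147257730 - 556740*sqrt(48821) ≈ -2.7027e+8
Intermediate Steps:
V(C, u) = 529 (V(C, u) = 23**2 = 529)
(21201 - 299571)*(sqrt(P + 172597) + V(B, -644)) = (21201 - 299571)*(sqrt(22687 + 172597) + 529) = -278370*(sqrt(195284) + 529) = -278370*(2*sqrt(48821) + 529) = -278370*(529 + 2*sqrt(48821)) = -147257730 - 556740*sqrt(48821)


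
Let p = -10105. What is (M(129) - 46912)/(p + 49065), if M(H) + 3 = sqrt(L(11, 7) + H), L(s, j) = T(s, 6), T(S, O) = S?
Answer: -9383/7792 + sqrt(35)/19480 ≈ -1.2039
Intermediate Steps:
L(s, j) = s
M(H) = -3 + sqrt(11 + H)
(M(129) - 46912)/(p + 49065) = ((-3 + sqrt(11 + 129)) - 46912)/(-10105 + 49065) = ((-3 + sqrt(140)) - 46912)/38960 = ((-3 + 2*sqrt(35)) - 46912)*(1/38960) = (-46915 + 2*sqrt(35))*(1/38960) = -9383/7792 + sqrt(35)/19480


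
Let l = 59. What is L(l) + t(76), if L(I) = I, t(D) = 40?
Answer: 99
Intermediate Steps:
L(l) + t(76) = 59 + 40 = 99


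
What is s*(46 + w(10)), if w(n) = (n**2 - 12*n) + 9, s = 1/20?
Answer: 7/4 ≈ 1.7500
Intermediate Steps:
s = 1/20 ≈ 0.050000
w(n) = 9 + n**2 - 12*n
s*(46 + w(10)) = (46 + (9 + 10**2 - 12*10))/20 = (46 + (9 + 100 - 120))/20 = (46 - 11)/20 = (1/20)*35 = 7/4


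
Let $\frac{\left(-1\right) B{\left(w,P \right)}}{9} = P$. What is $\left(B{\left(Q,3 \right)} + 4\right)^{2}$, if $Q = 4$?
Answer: $529$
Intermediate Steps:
$B{\left(w,P \right)} = - 9 P$
$\left(B{\left(Q,3 \right)} + 4\right)^{2} = \left(\left(-9\right) 3 + 4\right)^{2} = \left(-27 + 4\right)^{2} = \left(-23\right)^{2} = 529$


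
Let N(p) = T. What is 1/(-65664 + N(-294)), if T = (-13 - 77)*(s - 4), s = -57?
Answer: -1/60174 ≈ -1.6618e-5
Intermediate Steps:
T = 5490 (T = (-13 - 77)*(-57 - 4) = -90*(-61) = 5490)
N(p) = 5490
1/(-65664 + N(-294)) = 1/(-65664 + 5490) = 1/(-60174) = -1/60174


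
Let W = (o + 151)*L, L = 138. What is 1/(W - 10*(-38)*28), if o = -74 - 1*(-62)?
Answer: 1/29822 ≈ 3.3532e-5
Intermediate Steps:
o = -12 (o = -74 + 62 = -12)
W = 19182 (W = (-12 + 151)*138 = 139*138 = 19182)
1/(W - 10*(-38)*28) = 1/(19182 - 10*(-38)*28) = 1/(19182 + 380*28) = 1/(19182 + 10640) = 1/29822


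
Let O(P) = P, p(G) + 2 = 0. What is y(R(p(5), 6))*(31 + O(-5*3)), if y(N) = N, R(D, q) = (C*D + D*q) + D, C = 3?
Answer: -320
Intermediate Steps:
p(G) = -2 (p(G) = -2 + 0 = -2)
R(D, q) = 4*D + D*q (R(D, q) = (3*D + D*q) + D = 4*D + D*q)
y(R(p(5), 6))*(31 + O(-5*3)) = (-2*(4 + 6))*(31 - 5*3) = (-2*10)*(31 - 15) = -20*16 = -320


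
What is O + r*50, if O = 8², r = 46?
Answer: 2364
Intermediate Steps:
O = 64
O + r*50 = 64 + 46*50 = 64 + 2300 = 2364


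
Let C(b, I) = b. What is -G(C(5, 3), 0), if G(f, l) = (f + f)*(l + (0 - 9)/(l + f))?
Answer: 18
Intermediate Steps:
G(f, l) = 2*f*(l - 9/(f + l)) (G(f, l) = (2*f)*(l - 9/(f + l)) = 2*f*(l - 9/(f + l)))
-G(C(5, 3), 0) = -2*5*(-9 + 0**2 + 5*0)/(5 + 0) = -2*5*(-9 + 0 + 0)/5 = -2*5*(-9)/5 = -1*(-18) = 18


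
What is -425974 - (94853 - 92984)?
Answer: -427843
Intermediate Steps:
-425974 - (94853 - 92984) = -425974 - 1*1869 = -425974 - 1869 = -427843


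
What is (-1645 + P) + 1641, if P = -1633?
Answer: -1637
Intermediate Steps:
(-1645 + P) + 1641 = (-1645 - 1633) + 1641 = -3278 + 1641 = -1637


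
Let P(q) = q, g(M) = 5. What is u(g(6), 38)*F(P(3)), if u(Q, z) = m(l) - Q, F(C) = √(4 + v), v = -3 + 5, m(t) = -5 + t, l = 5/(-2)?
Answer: -25*√6/2 ≈ -30.619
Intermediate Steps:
l = -5/2 (l = 5*(-½) = -5/2 ≈ -2.5000)
v = 2
F(C) = √6 (F(C) = √(4 + 2) = √6)
u(Q, z) = -15/2 - Q (u(Q, z) = (-5 - 5/2) - Q = -15/2 - Q)
u(g(6), 38)*F(P(3)) = (-15/2 - 1*5)*√6 = (-15/2 - 5)*√6 = -25*√6/2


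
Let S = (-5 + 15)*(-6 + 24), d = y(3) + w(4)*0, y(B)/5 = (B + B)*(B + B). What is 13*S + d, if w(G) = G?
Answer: 2520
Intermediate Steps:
y(B) = 20*B² (y(B) = 5*((B + B)*(B + B)) = 5*((2*B)*(2*B)) = 5*(4*B²) = 20*B²)
d = 180 (d = 20*3² + 4*0 = 20*9 + 0 = 180 + 0 = 180)
S = 180 (S = 10*18 = 180)
13*S + d = 13*180 + 180 = 2340 + 180 = 2520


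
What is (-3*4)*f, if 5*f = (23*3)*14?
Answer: -11592/5 ≈ -2318.4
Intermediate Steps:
f = 966/5 (f = ((23*3)*14)/5 = (69*14)/5 = (⅕)*966 = 966/5 ≈ 193.20)
(-3*4)*f = -3*4*(966/5) = -12*966/5 = -11592/5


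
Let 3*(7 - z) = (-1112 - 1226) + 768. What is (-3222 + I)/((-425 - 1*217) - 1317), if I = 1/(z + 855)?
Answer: 4463543/2713868 ≈ 1.6447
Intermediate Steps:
z = 1591/3 (z = 7 - ((-1112 - 1226) + 768)/3 = 7 - (-2338 + 768)/3 = 7 - 1/3*(-1570) = 7 + 1570/3 = 1591/3 ≈ 530.33)
I = 3/4156 (I = 1/(1591/3 + 855) = 1/(4156/3) = 3/4156 ≈ 0.00072185)
(-3222 + I)/((-425 - 1*217) - 1317) = (-3222 + 3/4156)/((-425 - 1*217) - 1317) = -13390629/(4156*((-425 - 217) - 1317)) = -13390629/(4156*(-642 - 1317)) = -13390629/4156/(-1959) = -13390629/4156*(-1/1959) = 4463543/2713868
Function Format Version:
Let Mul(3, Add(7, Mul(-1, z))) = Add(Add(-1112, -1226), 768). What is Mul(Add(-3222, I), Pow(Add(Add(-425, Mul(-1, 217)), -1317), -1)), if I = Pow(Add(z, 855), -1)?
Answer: Rational(4463543, 2713868) ≈ 1.6447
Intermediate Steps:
z = Rational(1591, 3) (z = Add(7, Mul(Rational(-1, 3), Add(Add(-1112, -1226), 768))) = Add(7, Mul(Rational(-1, 3), Add(-2338, 768))) = Add(7, Mul(Rational(-1, 3), -1570)) = Add(7, Rational(1570, 3)) = Rational(1591, 3) ≈ 530.33)
I = Rational(3, 4156) (I = Pow(Add(Rational(1591, 3), 855), -1) = Pow(Rational(4156, 3), -1) = Rational(3, 4156) ≈ 0.00072185)
Mul(Add(-3222, I), Pow(Add(Add(-425, Mul(-1, 217)), -1317), -1)) = Mul(Add(-3222, Rational(3, 4156)), Pow(Add(Add(-425, Mul(-1, 217)), -1317), -1)) = Mul(Rational(-13390629, 4156), Pow(Add(Add(-425, -217), -1317), -1)) = Mul(Rational(-13390629, 4156), Pow(Add(-642, -1317), -1)) = Mul(Rational(-13390629, 4156), Pow(-1959, -1)) = Mul(Rational(-13390629, 4156), Rational(-1, 1959)) = Rational(4463543, 2713868)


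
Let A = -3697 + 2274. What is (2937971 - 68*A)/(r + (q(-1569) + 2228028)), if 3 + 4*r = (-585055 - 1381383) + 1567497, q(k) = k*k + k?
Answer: 3034735/4588484 ≈ 0.66138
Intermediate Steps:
A = -1423
q(k) = k + k² (q(k) = k² + k = k + k²)
r = -99736 (r = -¾ + ((-585055 - 1381383) + 1567497)/4 = -¾ + (-1966438 + 1567497)/4 = -¾ + (¼)*(-398941) = -¾ - 398941/4 = -99736)
(2937971 - 68*A)/(r + (q(-1569) + 2228028)) = (2937971 - 68*(-1423))/(-99736 + (-1569*(1 - 1569) + 2228028)) = (2937971 + 96764)/(-99736 + (-1569*(-1568) + 2228028)) = 3034735/(-99736 + (2460192 + 2228028)) = 3034735/(-99736 + 4688220) = 3034735/4588484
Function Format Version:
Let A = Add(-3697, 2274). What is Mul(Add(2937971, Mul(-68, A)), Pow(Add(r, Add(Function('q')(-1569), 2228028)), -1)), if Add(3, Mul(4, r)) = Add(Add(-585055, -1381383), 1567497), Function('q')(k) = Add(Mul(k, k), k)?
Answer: Rational(3034735, 4588484) ≈ 0.66138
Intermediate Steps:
A = -1423
Function('q')(k) = Add(k, Pow(k, 2)) (Function('q')(k) = Add(Pow(k, 2), k) = Add(k, Pow(k, 2)))
r = -99736 (r = Add(Rational(-3, 4), Mul(Rational(1, 4), Add(Add(-585055, -1381383), 1567497))) = Add(Rational(-3, 4), Mul(Rational(1, 4), Add(-1966438, 1567497))) = Add(Rational(-3, 4), Mul(Rational(1, 4), -398941)) = Add(Rational(-3, 4), Rational(-398941, 4)) = -99736)
Mul(Add(2937971, Mul(-68, A)), Pow(Add(r, Add(Function('q')(-1569), 2228028)), -1)) = Mul(Add(2937971, Mul(-68, -1423)), Pow(Add(-99736, Add(Mul(-1569, Add(1, -1569)), 2228028)), -1)) = Mul(Add(2937971, 96764), Pow(Add(-99736, Add(Mul(-1569, -1568), 2228028)), -1)) = Mul(3034735, Pow(Add(-99736, Add(2460192, 2228028)), -1)) = Mul(3034735, Pow(Add(-99736, 4688220), -1)) = Mul(3034735, Pow(4588484, -1)) = Mul(3034735, Rational(1, 4588484)) = Rational(3034735, 4588484)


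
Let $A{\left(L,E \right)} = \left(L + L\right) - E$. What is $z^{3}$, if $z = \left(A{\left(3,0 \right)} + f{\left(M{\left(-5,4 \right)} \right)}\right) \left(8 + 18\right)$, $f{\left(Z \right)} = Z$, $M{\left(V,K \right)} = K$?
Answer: $17576000$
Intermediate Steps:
$A{\left(L,E \right)} = - E + 2 L$ ($A{\left(L,E \right)} = 2 L - E = - E + 2 L$)
$z = 260$ ($z = \left(\left(\left(-1\right) 0 + 2 \cdot 3\right) + 4\right) \left(8 + 18\right) = \left(\left(0 + 6\right) + 4\right) 26 = \left(6 + 4\right) 26 = 10 \cdot 26 = 260$)
$z^{3} = 260^{3} = 17576000$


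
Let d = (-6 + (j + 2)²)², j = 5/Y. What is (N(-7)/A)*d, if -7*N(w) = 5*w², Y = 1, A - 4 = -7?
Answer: 64715/3 ≈ 21572.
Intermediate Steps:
A = -3 (A = 4 - 7 = -3)
j = 5 (j = 5/1 = 5*1 = 5)
d = 1849 (d = (-6 + (5 + 2)²)² = (-6 + 7²)² = (-6 + 49)² = 43² = 1849)
N(w) = -5*w²/7
(N(-7)/A)*d = (-5/7*(-7)²/(-3))*1849 = (-5/7*49*(-⅓))*1849 = -35*(-⅓)*1849 = (35/3)*1849 = 64715/3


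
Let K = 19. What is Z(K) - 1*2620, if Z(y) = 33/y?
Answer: -49747/19 ≈ -2618.3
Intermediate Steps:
Z(K) - 1*2620 = 33/19 - 1*2620 = 33*(1/19) - 2620 = 33/19 - 2620 = -49747/19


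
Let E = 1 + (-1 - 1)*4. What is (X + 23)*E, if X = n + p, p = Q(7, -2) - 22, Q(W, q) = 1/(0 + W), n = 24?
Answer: -176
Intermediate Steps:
Q(W, q) = 1/W
p = -153/7 (p = 1/7 - 22 = ⅐ - 22 = -153/7 ≈ -21.857)
E = -7 (E = 1 - 2*4 = 1 - 8 = -7)
X = 15/7 (X = 24 - 153/7 = 15/7 ≈ 2.1429)
(X + 23)*E = (15/7 + 23)*(-7) = (176/7)*(-7) = -176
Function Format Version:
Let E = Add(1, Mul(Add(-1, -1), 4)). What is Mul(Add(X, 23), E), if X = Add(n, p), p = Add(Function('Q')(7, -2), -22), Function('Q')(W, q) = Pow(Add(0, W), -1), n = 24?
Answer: -176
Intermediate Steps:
Function('Q')(W, q) = Pow(W, -1)
p = Rational(-153, 7) (p = Add(Pow(7, -1), -22) = Add(Rational(1, 7), -22) = Rational(-153, 7) ≈ -21.857)
E = -7 (E = Add(1, Mul(-2, 4)) = Add(1, -8) = -7)
X = Rational(15, 7) (X = Add(24, Rational(-153, 7)) = Rational(15, 7) ≈ 2.1429)
Mul(Add(X, 23), E) = Mul(Add(Rational(15, 7), 23), -7) = Mul(Rational(176, 7), -7) = -176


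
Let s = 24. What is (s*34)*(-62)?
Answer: -50592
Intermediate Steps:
(s*34)*(-62) = (24*34)*(-62) = 816*(-62) = -50592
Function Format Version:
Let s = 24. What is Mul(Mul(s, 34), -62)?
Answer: -50592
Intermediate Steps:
Mul(Mul(s, 34), -62) = Mul(Mul(24, 34), -62) = Mul(816, -62) = -50592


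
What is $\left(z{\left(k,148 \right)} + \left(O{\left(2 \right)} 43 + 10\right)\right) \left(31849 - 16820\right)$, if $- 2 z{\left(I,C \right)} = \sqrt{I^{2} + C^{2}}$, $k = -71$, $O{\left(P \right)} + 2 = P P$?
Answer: $1442784 - \frac{15029 \sqrt{26945}}{2} \approx 2.0928 \cdot 10^{5}$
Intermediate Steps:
$O{\left(P \right)} = -2 + P^{2}$ ($O{\left(P \right)} = -2 + P P = -2 + P^{2}$)
$z{\left(I,C \right)} = - \frac{\sqrt{C^{2} + I^{2}}}{2}$ ($z{\left(I,C \right)} = - \frac{\sqrt{I^{2} + C^{2}}}{2} = - \frac{\sqrt{C^{2} + I^{2}}}{2}$)
$\left(z{\left(k,148 \right)} + \left(O{\left(2 \right)} 43 + 10\right)\right) \left(31849 - 16820\right) = \left(- \frac{\sqrt{148^{2} + \left(-71\right)^{2}}}{2} + \left(\left(-2 + 2^{2}\right) 43 + 10\right)\right) \left(31849 - 16820\right) = \left(- \frac{\sqrt{21904 + 5041}}{2} + \left(\left(-2 + 4\right) 43 + 10\right)\right) 15029 = \left(- \frac{\sqrt{26945}}{2} + \left(2 \cdot 43 + 10\right)\right) 15029 = \left(- \frac{\sqrt{26945}}{2} + \left(86 + 10\right)\right) 15029 = \left(- \frac{\sqrt{26945}}{2} + 96\right) 15029 = \left(96 - \frac{\sqrt{26945}}{2}\right) 15029 = 1442784 - \frac{15029 \sqrt{26945}}{2}$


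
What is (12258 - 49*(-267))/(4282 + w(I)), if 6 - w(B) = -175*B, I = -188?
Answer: -25341/28612 ≈ -0.88568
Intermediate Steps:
w(B) = 6 + 175*B (w(B) = 6 - (-175)*B = 6 + 175*B)
(12258 - 49*(-267))/(4282 + w(I)) = (12258 - 49*(-267))/(4282 + (6 + 175*(-188))) = (12258 + 13083)/(4282 + (6 - 32900)) = 25341/(4282 - 32894) = 25341/(-28612) = 25341*(-1/28612) = -25341/28612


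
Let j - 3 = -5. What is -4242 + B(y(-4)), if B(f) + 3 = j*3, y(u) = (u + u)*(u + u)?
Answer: -4251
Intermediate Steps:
j = -2 (j = 3 - 5 = -2)
y(u) = 4*u**2 (y(u) = (2*u)*(2*u) = 4*u**2)
B(f) = -9 (B(f) = -3 - 2*3 = -3 - 6 = -9)
-4242 + B(y(-4)) = -4242 - 9 = -4251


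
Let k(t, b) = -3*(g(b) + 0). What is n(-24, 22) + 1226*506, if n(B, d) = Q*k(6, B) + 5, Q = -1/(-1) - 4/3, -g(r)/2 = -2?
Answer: 620365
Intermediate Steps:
g(r) = 4 (g(r) = -2*(-2) = 4)
Q = -⅓ (Q = -1*(-1) - 4*⅓ = 1 - 4/3 = -⅓ ≈ -0.33333)
k(t, b) = -12 (k(t, b) = -3*(4 + 0) = -3*4 = -12)
n(B, d) = 9 (n(B, d) = -⅓*(-12) + 5 = 4 + 5 = 9)
n(-24, 22) + 1226*506 = 9 + 1226*506 = 9 + 620356 = 620365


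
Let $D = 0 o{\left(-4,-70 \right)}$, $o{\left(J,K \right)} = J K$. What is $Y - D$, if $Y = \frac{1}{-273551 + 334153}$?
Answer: $\frac{1}{60602} \approx 1.6501 \cdot 10^{-5}$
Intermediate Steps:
$Y = \frac{1}{60602} \approx 1.6501 \cdot 10^{-5}$
$D = 0$ ($D = 0 \left(\left(-4\right) \left(-70\right)\right) = 0 \cdot 280 = 0$)
$Y - D = \frac{1}{60602} - 0 = \frac{1}{60602} + 0 = \frac{1}{60602}$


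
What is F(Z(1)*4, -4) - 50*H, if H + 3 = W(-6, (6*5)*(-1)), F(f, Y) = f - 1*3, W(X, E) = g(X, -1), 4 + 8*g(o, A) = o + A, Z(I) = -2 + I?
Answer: 847/4 ≈ 211.75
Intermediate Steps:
g(o, A) = -½ + A/8 + o/8 (g(o, A) = -½ + (o + A)/8 = -½ + (A + o)/8 = -½ + (A/8 + o/8) = -½ + A/8 + o/8)
W(X, E) = -5/8 + X/8 (W(X, E) = -½ + (⅛)*(-1) + X/8 = -½ - ⅛ + X/8 = -5/8 + X/8)
F(f, Y) = -3 + f (F(f, Y) = f - 3 = -3 + f)
H = -35/8 (H = -3 + (-5/8 + (⅛)*(-6)) = -3 + (-5/8 - ¾) = -3 - 11/8 = -35/8 ≈ -4.3750)
F(Z(1)*4, -4) - 50*H = (-3 + (-2 + 1)*4) - 50*(-35/8) = (-3 - 1*4) + 875/4 = (-3 - 4) + 875/4 = -7 + 875/4 = 847/4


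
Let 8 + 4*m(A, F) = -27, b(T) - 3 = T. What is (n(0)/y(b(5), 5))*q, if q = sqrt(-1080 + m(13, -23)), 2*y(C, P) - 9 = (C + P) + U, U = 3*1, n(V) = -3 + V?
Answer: -3*I*sqrt(4355)/25 ≈ -7.9191*I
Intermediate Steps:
b(T) = 3 + T
m(A, F) = -35/4 (m(A, F) = -2 + (1/4)*(-27) = -2 - 27/4 = -35/4)
U = 3
y(C, P) = 6 + C/2 + P/2 (y(C, P) = 9/2 + ((C + P) + 3)/2 = 9/2 + (3 + C + P)/2 = 9/2 + (3/2 + C/2 + P/2) = 6 + C/2 + P/2)
q = I*sqrt(4355)/2 (q = sqrt(-1080 - 35/4) = sqrt(-4355/4) = I*sqrt(4355)/2 ≈ 32.996*I)
(n(0)/y(b(5), 5))*q = ((-3 + 0)/(6 + (3 + 5)/2 + (1/2)*5))*(I*sqrt(4355)/2) = (-3/(6 + (1/2)*8 + 5/2))*(I*sqrt(4355)/2) = (-3/(6 + 4 + 5/2))*(I*sqrt(4355)/2) = (-3/25/2)*(I*sqrt(4355)/2) = (-3*2/25)*(I*sqrt(4355)/2) = -3*I*sqrt(4355)/25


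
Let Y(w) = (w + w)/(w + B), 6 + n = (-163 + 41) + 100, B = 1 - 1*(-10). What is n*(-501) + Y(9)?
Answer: 140289/10 ≈ 14029.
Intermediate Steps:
B = 11 (B = 1 + 10 = 11)
n = -28 (n = -6 + ((-163 + 41) + 100) = -6 + (-122 + 100) = -6 - 22 = -28)
Y(w) = 2*w/(11 + w) (Y(w) = (w + w)/(w + 11) = (2*w)/(11 + w) = 2*w/(11 + w))
n*(-501) + Y(9) = -28*(-501) + 2*9/(11 + 9) = 14028 + 2*9/20 = 14028 + 2*9*(1/20) = 14028 + 9/10 = 140289/10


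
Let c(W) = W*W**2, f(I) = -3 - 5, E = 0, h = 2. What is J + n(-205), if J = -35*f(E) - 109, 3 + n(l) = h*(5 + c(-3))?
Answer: 124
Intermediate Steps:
f(I) = -8
c(W) = W**3
n(l) = -47 (n(l) = -3 + 2*(5 + (-3)**3) = -3 + 2*(5 - 27) = -3 + 2*(-22) = -3 - 44 = -47)
J = 171 (J = -35*(-8) - 109 = 280 - 109 = 171)
J + n(-205) = 171 - 47 = 124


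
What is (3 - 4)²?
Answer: 1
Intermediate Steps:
(3 - 4)² = (-1)² = 1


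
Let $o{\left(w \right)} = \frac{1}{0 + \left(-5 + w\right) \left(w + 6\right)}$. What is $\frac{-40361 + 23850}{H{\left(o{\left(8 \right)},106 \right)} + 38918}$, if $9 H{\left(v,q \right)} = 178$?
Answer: $- \frac{148599}{350440} \approx -0.42404$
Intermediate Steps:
$o{\left(w \right)} = \frac{1}{\left(-5 + w\right) \left(6 + w\right)}$ ($o{\left(w \right)} = \frac{1}{0 + \left(-5 + w\right) \left(6 + w\right)} = \frac{1}{\left(-5 + w\right) \left(6 + w\right)}$)
$H{\left(v,q \right)} = \frac{178}{9}$ ($H{\left(v,q \right)} = \frac{1}{9} \cdot 178 = \frac{178}{9}$)
$\frac{-40361 + 23850}{H{\left(o{\left(8 \right)},106 \right)} + 38918} = \frac{-40361 + 23850}{\frac{178}{9} + 38918} = - \frac{16511}{\frac{350440}{9}} = \left(-16511\right) \frac{9}{350440} = - \frac{148599}{350440}$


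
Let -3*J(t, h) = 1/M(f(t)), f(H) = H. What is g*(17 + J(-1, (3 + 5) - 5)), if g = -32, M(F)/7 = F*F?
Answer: -11392/21 ≈ -542.48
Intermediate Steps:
M(F) = 7*F² (M(F) = 7*(F*F) = 7*F²)
J(t, h) = -1/(21*t²) (J(t, h) = -1/(3*(7*t²)) = -1/(7*t²)/3 = -1/(21*t²))
g*(17 + J(-1, (3 + 5) - 5)) = -32*(17 - 1/21/(-1)²) = -32*(17 - 1/21*1) = -32*(17 - 1/21) = -32*356/21 = -11392/21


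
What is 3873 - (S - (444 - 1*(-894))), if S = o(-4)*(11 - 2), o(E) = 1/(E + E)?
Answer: 41697/8 ≈ 5212.1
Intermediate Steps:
o(E) = 1/(2*E)
S = -9/8 (S = ((1/2)/(-4))*(11 - 2) = ((1/2)*(-1/4))*9 = -1/8*9 = -9/8 ≈ -1.1250)
3873 - (S - (444 - 1*(-894))) = 3873 - (-9/8 - (444 - 1*(-894))) = 3873 - (-9/8 - (444 + 894)) = 3873 - (-9/8 - 1*1338) = 3873 - (-9/8 - 1338) = 3873 - 1*(-10713/8) = 3873 + 10713/8 = 41697/8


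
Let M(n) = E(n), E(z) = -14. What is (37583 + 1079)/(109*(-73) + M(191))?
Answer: -38662/7971 ≈ -4.8503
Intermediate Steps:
M(n) = -14
(37583 + 1079)/(109*(-73) + M(191)) = (37583 + 1079)/(109*(-73) - 14) = 38662/(-7957 - 14) = 38662/(-7971) = 38662*(-1/7971) = -38662/7971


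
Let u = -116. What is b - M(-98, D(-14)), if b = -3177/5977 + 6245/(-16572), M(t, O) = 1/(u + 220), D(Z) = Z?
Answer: -2364128545/2575321944 ≈ -0.91799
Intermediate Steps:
M(t, O) = 1/104 (M(t, O) = 1/(-116 + 220) = 1/104)
b = -89975609/99050844 (b = -3177*1/5977 + 6245*(-1/16572) = -3177/5977 - 6245/16572 = -89975609/99050844 ≈ -0.90838)
b - M(-98, D(-14)) = -89975609/99050844 - 1*1/104 = -89975609/99050844 - 1/104 = -2364128545/2575321944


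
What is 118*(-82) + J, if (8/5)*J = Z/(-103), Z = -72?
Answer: -996583/103 ≈ -9675.6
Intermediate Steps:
J = 45/103 (J = 5*(-72/(-103))/8 = 5*(-72*(-1/103))/8 = (5/8)*(72/103) = 45/103 ≈ 0.43689)
118*(-82) + J = 118*(-82) + 45/103 = -9676 + 45/103 = -996583/103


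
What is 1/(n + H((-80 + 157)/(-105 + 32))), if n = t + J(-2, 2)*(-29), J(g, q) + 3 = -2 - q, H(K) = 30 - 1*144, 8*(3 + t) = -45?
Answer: 8/643 ≈ 0.012442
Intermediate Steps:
t = -69/8 (t = -3 + (⅛)*(-45) = -3 - 45/8 = -69/8 ≈ -8.6250)
H(K) = -114 (H(K) = 30 - 144 = -114)
J(g, q) = -5 - q (J(g, q) = -3 + (-2 - q) = -5 - q)
n = 1555/8 (n = -69/8 + (-5 - 1*2)*(-29) = -69/8 + (-5 - 2)*(-29) = -69/8 - 7*(-29) = -69/8 + 203 = 1555/8 ≈ 194.38)
1/(n + H((-80 + 157)/(-105 + 32))) = 1/(1555/8 - 114) = 1/(643/8) = 8/643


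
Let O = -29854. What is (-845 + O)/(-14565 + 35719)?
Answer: -30699/21154 ≈ -1.4512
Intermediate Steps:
(-845 + O)/(-14565 + 35719) = (-845 - 29854)/(-14565 + 35719) = -30699/21154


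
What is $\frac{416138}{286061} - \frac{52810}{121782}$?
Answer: $\frac{17785618253}{17418540351} \approx 1.0211$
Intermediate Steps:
$\frac{416138}{286061} - \frac{52810}{121782} = 416138 \cdot \frac{1}{286061} - \frac{26405}{60891} = \frac{416138}{286061} - \frac{26405}{60891} = \frac{17785618253}{17418540351}$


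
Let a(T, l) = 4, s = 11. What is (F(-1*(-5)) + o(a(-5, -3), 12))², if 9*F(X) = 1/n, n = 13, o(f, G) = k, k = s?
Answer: 1658944/13689 ≈ 121.19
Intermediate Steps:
k = 11
o(f, G) = 11
F(X) = 1/117 (F(X) = (⅑)/13 = (⅑)*(1/13) = 1/117)
(F(-1*(-5)) + o(a(-5, -3), 12))² = (1/117 + 11)² = (1288/117)² = 1658944/13689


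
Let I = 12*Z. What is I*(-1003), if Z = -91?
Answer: 1095276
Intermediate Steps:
I = -1092 (I = 12*(-91) = -1092)
I*(-1003) = -1092*(-1003) = 1095276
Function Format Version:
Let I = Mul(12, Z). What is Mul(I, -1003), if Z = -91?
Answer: 1095276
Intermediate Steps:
I = -1092 (I = Mul(12, -91) = -1092)
Mul(I, -1003) = Mul(-1092, -1003) = 1095276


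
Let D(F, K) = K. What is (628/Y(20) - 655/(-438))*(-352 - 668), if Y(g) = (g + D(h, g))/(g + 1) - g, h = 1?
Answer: 46983274/1387 ≈ 33874.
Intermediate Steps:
Y(g) = -g + 2*g/(1 + g) (Y(g) = (g + g)/(g + 1) - g = (2*g)/(1 + g) - g = 2*g/(1 + g) - g = -g + 2*g/(1 + g))
(628/Y(20) - 655/(-438))*(-352 - 668) = (628/((20*(1 - 1*20)/(1 + 20))) - 655/(-438))*(-352 - 668) = (628/((20*(1 - 20)/21)) - 655*(-1/438))*(-1020) = (628/((20*(1/21)*(-19))) + 655/438)*(-1020) = (628/(-380/21) + 655/438)*(-1020) = (628*(-21/380) + 655/438)*(-1020) = (-3297/95 + 655/438)*(-1020) = -1381861/41610*(-1020) = 46983274/1387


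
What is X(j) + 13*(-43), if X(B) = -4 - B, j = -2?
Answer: -561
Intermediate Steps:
X(j) + 13*(-43) = (-4 - 1*(-2)) + 13*(-43) = (-4 + 2) - 559 = -2 - 559 = -561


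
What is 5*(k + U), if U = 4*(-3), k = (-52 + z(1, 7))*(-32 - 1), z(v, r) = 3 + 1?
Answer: 7860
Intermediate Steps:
z(v, r) = 4
k = 1584 (k = (-52 + 4)*(-32 - 1) = -48*(-33) = 1584)
U = -12
5*(k + U) = 5*(1584 - 12) = 5*1572 = 7860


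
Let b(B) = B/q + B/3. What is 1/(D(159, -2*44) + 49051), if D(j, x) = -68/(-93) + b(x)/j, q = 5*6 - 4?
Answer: 192231/9429223781 ≈ 2.0387e-5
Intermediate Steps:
q = 26 (q = 30 - 4 = 26)
b(B) = 29*B/78 (b(B) = B/26 + B/3 = 29*B/78)
D(j, x) = 68/93 + 29*x/(78*j) (D(j, x) = -68/(-93) + (29*x/78)/j = -68*(-1/93) + 29*x/(78*j) = 68/93 + 29*x/(78*j))
1/(D(159, -2*44) + 49051) = 1/((1/2418)*(899*(-2*44) + 1768*159)/159 + 49051) = 1/((1/2418)*(1/159)*(899*(-88) + 281112) + 49051) = 1/((1/2418)*(1/159)*(-79112 + 281112) + 49051) = 1/((1/2418)*(1/159)*202000 + 49051) = 1/(101000/192231 + 49051) = 1/(9429223781/192231) = 192231/9429223781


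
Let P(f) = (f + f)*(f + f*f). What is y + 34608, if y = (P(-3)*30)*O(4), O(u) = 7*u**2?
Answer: -86352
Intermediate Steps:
P(f) = 2*f*(f + f**2) (P(f) = (2*f)*(f + f**2) = 2*f*(f + f**2))
y = -120960 (y = ((2*(-3)**2*(1 - 3))*30)*(7*4**2) = ((2*9*(-2))*30)*(7*16) = -36*30*112 = -1080*112 = -120960)
y + 34608 = -120960 + 34608 = -86352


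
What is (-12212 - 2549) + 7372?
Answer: -7389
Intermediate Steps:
(-12212 - 2549) + 7372 = -14761 + 7372 = -7389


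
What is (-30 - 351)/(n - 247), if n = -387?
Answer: 381/634 ≈ 0.60095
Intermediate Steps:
(-30 - 351)/(n - 247) = (-30 - 351)/(-387 - 247) = -381/(-634) = -381*(-1/634) = 381/634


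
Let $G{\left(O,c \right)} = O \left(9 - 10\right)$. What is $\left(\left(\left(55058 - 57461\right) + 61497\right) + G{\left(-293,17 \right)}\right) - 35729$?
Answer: $23658$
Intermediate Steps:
$G{\left(O,c \right)} = - O$ ($G{\left(O,c \right)} = O \left(-1\right) = - O$)
$\left(\left(\left(55058 - 57461\right) + 61497\right) + G{\left(-293,17 \right)}\right) - 35729 = \left(\left(\left(55058 - 57461\right) + 61497\right) - -293\right) - 35729 = \left(\left(\left(55058 - 57461\right) + 61497\right) + 293\right) - 35729 = \left(\left(-2403 + 61497\right) + 293\right) - 35729 = \left(59094 + 293\right) - 35729 = 59387 - 35729 = 23658$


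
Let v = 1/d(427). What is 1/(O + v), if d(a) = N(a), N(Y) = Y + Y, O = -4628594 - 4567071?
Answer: -854/7853097909 ≈ -1.0875e-7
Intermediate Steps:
O = -9195665
N(Y) = 2*Y
d(a) = 2*a
v = 1/854 (v = 1/(2*427) = 1/854 ≈ 0.0011710)
1/(O + v) = 1/(-9195665 + 1/854) = 1/(-7853097909/854) = -854/7853097909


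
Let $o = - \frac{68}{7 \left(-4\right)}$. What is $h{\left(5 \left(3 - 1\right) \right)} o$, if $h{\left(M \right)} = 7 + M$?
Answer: $\frac{289}{7} \approx 41.286$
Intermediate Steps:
$o = \frac{17}{7}$ ($o = - \frac{68}{-28} = \left(-68\right) \left(- \frac{1}{28}\right) = \frac{17}{7} \approx 2.4286$)
$h{\left(5 \left(3 - 1\right) \right)} o = \left(7 + 5 \left(3 - 1\right)\right) \frac{17}{7} = \left(7 + 5 \cdot 2\right) \frac{17}{7} = \left(7 + 10\right) \frac{17}{7} = 17 \cdot \frac{17}{7} = \frac{289}{7}$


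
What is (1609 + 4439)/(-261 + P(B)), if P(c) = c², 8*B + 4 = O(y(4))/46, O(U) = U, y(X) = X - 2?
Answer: -204761088/8828135 ≈ -23.194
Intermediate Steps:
y(X) = -2 + X
B = -91/184 (B = -½ + ((-2 + 4)/46)/8 = -½ + (2*(1/46))/8 = -½ + (⅛)*(1/23) = -½ + 1/184 = -91/184 ≈ -0.49457)
(1609 + 4439)/(-261 + P(B)) = (1609 + 4439)/(-261 + (-91/184)²) = 6048/(-261 + 8281/33856) = 6048/(-8828135/33856) = 6048*(-33856/8828135) = -204761088/8828135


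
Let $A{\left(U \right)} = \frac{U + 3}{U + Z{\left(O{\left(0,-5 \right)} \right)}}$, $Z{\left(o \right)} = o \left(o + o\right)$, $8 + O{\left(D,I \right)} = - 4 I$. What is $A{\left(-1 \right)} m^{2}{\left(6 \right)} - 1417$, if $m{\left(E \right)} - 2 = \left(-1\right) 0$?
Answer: $- \frac{406671}{287} \approx -1417.0$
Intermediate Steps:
$O{\left(D,I \right)} = -8 - 4 I$
$m{\left(E \right)} = 2$ ($m{\left(E \right)} = 2 - 0 = 2 + 0 = 2$)
$Z{\left(o \right)} = 2 o^{2}$ ($Z{\left(o \right)} = o 2 o = 2 o^{2}$)
$A{\left(U \right)} = \frac{3 + U}{288 + U}$ ($A{\left(U \right)} = \frac{U + 3}{U + 2 \left(-8 - -20\right)^{2}} = \frac{3 + U}{U + 2 \left(-8 + 20\right)^{2}} = \frac{3 + U}{U + 2 \cdot 12^{2}} = \frac{3 + U}{U + 2 \cdot 144} = \frac{3 + U}{U + 288} = \frac{3 + U}{288 + U}$)
$A{\left(-1 \right)} m^{2}{\left(6 \right)} - 1417 = \frac{3 - 1}{288 - 1} \cdot 2^{2} - 1417 = \frac{1}{287} \cdot 2 \cdot 4 - 1417 = \frac{2}{287} \cdot 4 - 1417 = \frac{8}{287} - 1417 = - \frac{406671}{287}$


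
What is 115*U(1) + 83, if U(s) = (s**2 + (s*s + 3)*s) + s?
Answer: 773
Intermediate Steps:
U(s) = s + s**2 + s*(3 + s**2) (U(s) = (s**2 + (s**2 + 3)*s) + s = (s**2 + (3 + s**2)*s) + s = (s**2 + s*(3 + s**2)) + s = s + s**2 + s*(3 + s**2))
115*U(1) + 83 = 115*(1*(4 + 1 + 1**2)) + 83 = 115*(1*(4 + 1 + 1)) + 83 = 115*(1*6) + 83 = 115*6 + 83 = 690 + 83 = 773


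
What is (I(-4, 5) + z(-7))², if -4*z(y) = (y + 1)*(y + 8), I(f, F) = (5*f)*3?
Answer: 13689/4 ≈ 3422.3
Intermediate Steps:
I(f, F) = 15*f
z(y) = -(1 + y)*(8 + y)/4 (z(y) = -(y + 1)*(y + 8)/4 = -(1 + y)*(8 + y)/4)
(I(-4, 5) + z(-7))² = (15*(-4) + (-2 - 9/4*(-7) - ¼*(-7)²))² = (-60 + (-2 + 63/4 - ¼*49))² = (-60 + (-2 + 63/4 - 49/4))² = (-60 + 3/2)² = (-117/2)² = 13689/4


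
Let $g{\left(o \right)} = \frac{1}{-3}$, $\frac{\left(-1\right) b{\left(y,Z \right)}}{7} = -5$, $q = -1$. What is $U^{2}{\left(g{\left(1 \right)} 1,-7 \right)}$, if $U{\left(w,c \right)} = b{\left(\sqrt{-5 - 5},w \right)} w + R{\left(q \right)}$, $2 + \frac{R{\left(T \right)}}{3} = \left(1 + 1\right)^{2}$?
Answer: $\frac{289}{9} \approx 32.111$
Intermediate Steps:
$b{\left(y,Z \right)} = 35$ ($b{\left(y,Z \right)} = \left(-7\right) \left(-5\right) = 35$)
$R{\left(T \right)} = 6$ ($R{\left(T \right)} = -6 + 3 \left(1 + 1\right)^{2} = -6 + 3 \cdot 2^{2} = -6 + 3 \cdot 4 = -6 + 12 = 6$)
$g{\left(o \right)} = - \frac{1}{3}$
$U{\left(w,c \right)} = 6 + 35 w$ ($U{\left(w,c \right)} = 35 w + 6 = 6 + 35 w$)
$U^{2}{\left(g{\left(1 \right)} 1,-7 \right)} = \left(6 + 35 \left(\left(- \frac{1}{3}\right) 1\right)\right)^{2} = \left(6 + 35 \left(- \frac{1}{3}\right)\right)^{2} = \left(6 - \frac{35}{3}\right)^{2} = \left(- \frac{17}{3}\right)^{2} = \frac{289}{9}$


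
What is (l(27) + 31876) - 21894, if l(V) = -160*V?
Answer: 5662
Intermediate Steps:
(l(27) + 31876) - 21894 = (-160*27 + 31876) - 21894 = (-4320 + 31876) - 21894 = 27556 - 21894 = 5662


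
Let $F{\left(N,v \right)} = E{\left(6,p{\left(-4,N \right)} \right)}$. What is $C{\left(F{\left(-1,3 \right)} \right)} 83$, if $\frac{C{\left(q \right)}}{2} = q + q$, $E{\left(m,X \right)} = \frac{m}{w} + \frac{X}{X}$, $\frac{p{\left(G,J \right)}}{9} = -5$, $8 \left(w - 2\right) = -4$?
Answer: $1660$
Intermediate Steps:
$w = \frac{3}{2}$ ($w = 2 + \frac{1}{8} \left(-4\right) = 2 - \frac{1}{2} = \frac{3}{2} \approx 1.5$)
$p{\left(G,J \right)} = -45$ ($p{\left(G,J \right)} = 9 \left(-5\right) = -45$)
$E{\left(m,X \right)} = 1 + \frac{2 m}{3}$ ($E{\left(m,X \right)} = \frac{m}{\frac{3}{2}} + \frac{X}{X} = m \frac{2}{3} + 1 = \frac{2 m}{3} + 1 = 1 + \frac{2 m}{3}$)
$F{\left(N,v \right)} = 5$ ($F{\left(N,v \right)} = 1 + \frac{2}{3} \cdot 6 = 1 + 4 = 5$)
$C{\left(q \right)} = 4 q$ ($C{\left(q \right)} = 2 \left(q + q\right) = 2 \cdot 2 q = 4 q$)
$C{\left(F{\left(-1,3 \right)} \right)} 83 = 4 \cdot 5 \cdot 83 = 20 \cdot 83 = 1660$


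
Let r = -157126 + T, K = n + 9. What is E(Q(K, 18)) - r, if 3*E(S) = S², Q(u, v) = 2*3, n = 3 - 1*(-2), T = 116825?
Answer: 40313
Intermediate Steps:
n = 5 (n = 3 + 2 = 5)
K = 14 (K = 5 + 9 = 14)
Q(u, v) = 6
E(S) = S²/3
r = -40301 (r = -157126 + 116825 = -40301)
E(Q(K, 18)) - r = (⅓)*6² - 1*(-40301) = (⅓)*36 + 40301 = 12 + 40301 = 40313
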